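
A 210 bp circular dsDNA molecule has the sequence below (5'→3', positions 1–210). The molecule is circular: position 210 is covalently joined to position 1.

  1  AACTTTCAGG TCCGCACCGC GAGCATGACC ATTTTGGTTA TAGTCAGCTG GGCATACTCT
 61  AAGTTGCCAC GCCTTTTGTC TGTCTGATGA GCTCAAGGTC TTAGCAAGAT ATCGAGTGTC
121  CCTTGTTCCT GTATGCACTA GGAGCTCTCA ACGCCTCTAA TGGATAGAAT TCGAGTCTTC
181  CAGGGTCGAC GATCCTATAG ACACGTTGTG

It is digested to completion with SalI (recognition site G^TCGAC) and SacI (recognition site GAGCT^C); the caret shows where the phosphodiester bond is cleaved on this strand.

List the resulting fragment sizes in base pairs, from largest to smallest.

The SalI site (GTCGAC) starts at position 185.
SalI cuts after the first base of each site, so after position 185.
SacI sites (GAGCTC) start at positions 89, 142.
SacI cuts after base 5 of each site (before the last base), so after positions 93, 146.
Combined cut positions: 93, 146, 185.
Circular molecule, 3 cuts → 3 fragments:
  94–146 → 53 bp
  147–185 → 39 bp
  186–210 then 1–93 → 25 + 93 = 118 bp
Sorted largest to smallest: 118, 53, 39 bp.

118, 53, 39 bp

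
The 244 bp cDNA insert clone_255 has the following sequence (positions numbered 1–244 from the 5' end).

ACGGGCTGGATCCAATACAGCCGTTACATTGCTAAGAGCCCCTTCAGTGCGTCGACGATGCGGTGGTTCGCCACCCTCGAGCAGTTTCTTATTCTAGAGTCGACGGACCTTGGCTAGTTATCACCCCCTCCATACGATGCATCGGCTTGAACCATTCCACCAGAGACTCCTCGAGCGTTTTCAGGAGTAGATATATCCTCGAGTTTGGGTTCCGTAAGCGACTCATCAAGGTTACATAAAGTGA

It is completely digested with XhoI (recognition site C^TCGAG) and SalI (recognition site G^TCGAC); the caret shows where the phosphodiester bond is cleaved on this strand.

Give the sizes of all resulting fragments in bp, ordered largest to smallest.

71, 51, 46, 28, 25, 23 bp

XhoI sites (CTCGAG) start at positions 76, 170, 198.
XhoI cuts after the first base of each site, so after positions 76, 170, 198.
SalI sites (GTCGAC) start at positions 51, 99.
SalI cuts after the first base of each site, so after positions 51, 99.
Combined cut positions: 51, 76, 99, 170, 198.
Linear molecule, 5 cuts → 6 fragments:
  1–51 → 51 bp
  52–76 → 25 bp
  77–99 → 23 bp
  100–170 → 71 bp
  171–198 → 28 bp
  199–244 → 46 bp
Sorted largest to smallest: 71, 51, 46, 28, 25, 23 bp.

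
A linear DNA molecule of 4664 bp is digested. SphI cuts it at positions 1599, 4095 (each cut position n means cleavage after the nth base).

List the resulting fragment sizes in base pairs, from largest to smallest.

2496, 1599, 569 bp

Linear molecule, 2 cuts → 3 fragments:
  1599 − 0 = 1599 bp
  4095 − 1599 = 2496 bp
  4664 − 4095 = 569 bp
Sorted largest to smallest: 2496, 1599, 569 bp.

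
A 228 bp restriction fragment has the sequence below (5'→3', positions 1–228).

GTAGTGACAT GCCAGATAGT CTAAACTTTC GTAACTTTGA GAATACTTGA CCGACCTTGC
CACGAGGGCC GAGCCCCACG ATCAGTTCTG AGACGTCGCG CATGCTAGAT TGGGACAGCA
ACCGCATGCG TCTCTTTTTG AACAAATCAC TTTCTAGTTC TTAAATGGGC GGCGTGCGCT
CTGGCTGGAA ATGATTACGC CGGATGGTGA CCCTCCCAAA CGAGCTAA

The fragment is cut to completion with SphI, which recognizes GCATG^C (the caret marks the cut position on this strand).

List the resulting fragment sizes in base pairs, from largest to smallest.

SphI sites (GCATGC) start at positions 100, 124.
SphI cuts after base 5 of each site (before the last base), so after positions 104, 128.
Linear molecule, 2 cuts → 3 fragments:
  1–104 → 104 bp
  105–128 → 24 bp
  129–228 → 100 bp
Sorted largest to smallest: 104, 100, 24 bp.

104, 100, 24 bp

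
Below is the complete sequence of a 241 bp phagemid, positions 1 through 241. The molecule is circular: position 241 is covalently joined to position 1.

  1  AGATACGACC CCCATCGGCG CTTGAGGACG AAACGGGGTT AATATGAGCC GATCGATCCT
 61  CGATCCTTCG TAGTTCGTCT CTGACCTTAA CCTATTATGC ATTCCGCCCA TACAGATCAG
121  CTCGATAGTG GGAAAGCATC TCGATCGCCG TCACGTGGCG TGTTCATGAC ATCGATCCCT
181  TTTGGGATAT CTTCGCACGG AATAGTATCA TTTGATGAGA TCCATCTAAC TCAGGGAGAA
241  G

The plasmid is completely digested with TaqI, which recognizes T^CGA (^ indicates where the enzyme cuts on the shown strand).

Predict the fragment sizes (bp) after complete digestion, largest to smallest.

122, 62, 31, 19, 7 bp

TaqI sites (TCGA) start at positions 53, 60, 122, 141, 172.
TaqI cuts after the first base of each site, so after positions 53, 60, 122, 141, 172.
Circular molecule, 5 cuts → 5 fragments:
  54–60 → 7 bp
  61–122 → 62 bp
  123–141 → 19 bp
  142–172 → 31 bp
  173–241 then 1–53 → 69 + 53 = 122 bp
Sorted largest to smallest: 122, 62, 31, 19, 7 bp.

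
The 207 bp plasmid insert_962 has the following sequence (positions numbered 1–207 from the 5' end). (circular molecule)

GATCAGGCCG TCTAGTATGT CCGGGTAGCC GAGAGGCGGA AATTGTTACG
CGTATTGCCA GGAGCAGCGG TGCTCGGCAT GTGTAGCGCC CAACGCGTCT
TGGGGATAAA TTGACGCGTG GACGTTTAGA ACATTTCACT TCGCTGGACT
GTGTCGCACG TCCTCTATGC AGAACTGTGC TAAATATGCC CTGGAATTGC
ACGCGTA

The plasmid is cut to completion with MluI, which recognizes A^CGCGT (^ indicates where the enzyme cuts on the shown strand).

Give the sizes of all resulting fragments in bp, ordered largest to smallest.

87, 54, 45, 21 bp

MluI sites (ACGCGT) start at positions 48, 93, 114, 201.
MluI cuts after the first base of each site, so after positions 48, 93, 114, 201.
Circular molecule, 4 cuts → 4 fragments:
  49–93 → 45 bp
  94–114 → 21 bp
  115–201 → 87 bp
  202–207 then 1–48 → 6 + 48 = 54 bp
Sorted largest to smallest: 87, 54, 45, 21 bp.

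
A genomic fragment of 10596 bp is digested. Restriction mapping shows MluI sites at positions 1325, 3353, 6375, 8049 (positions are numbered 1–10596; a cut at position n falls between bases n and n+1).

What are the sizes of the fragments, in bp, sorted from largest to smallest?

Linear molecule, 4 cuts → 5 fragments:
  1325 − 0 = 1325 bp
  3353 − 1325 = 2028 bp
  6375 − 3353 = 3022 bp
  8049 − 6375 = 1674 bp
  10596 − 8049 = 2547 bp
Sorted largest to smallest: 3022, 2547, 2028, 1674, 1325 bp.

3022, 2547, 2028, 1674, 1325 bp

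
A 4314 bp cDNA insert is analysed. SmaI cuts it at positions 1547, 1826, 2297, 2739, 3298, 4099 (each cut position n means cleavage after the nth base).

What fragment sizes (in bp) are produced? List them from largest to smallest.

Linear molecule, 6 cuts → 7 fragments:
  1547 − 0 = 1547 bp
  1826 − 1547 = 279 bp
  2297 − 1826 = 471 bp
  2739 − 2297 = 442 bp
  3298 − 2739 = 559 bp
  4099 − 3298 = 801 bp
  4314 − 4099 = 215 bp
Sorted largest to smallest: 1547, 801, 559, 471, 442, 279, 215 bp.

1547, 801, 559, 471, 442, 279, 215 bp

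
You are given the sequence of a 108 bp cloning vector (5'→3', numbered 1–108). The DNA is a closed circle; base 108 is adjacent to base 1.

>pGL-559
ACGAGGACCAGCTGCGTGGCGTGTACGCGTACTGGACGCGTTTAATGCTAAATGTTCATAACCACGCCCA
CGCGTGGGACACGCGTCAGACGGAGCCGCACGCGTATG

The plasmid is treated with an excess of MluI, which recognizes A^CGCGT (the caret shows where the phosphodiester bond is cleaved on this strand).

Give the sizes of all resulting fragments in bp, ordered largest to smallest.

34, 33, 19, 11, 11 bp

MluI sites (ACGCGT) start at positions 25, 36, 70, 81, 100.
MluI cuts after the first base of each site, so after positions 25, 36, 70, 81, 100.
Circular molecule, 5 cuts → 5 fragments:
  26–36 → 11 bp
  37–70 → 34 bp
  71–81 → 11 bp
  82–100 → 19 bp
  101–108 then 1–25 → 8 + 25 = 33 bp
Sorted largest to smallest: 34, 33, 19, 11, 11 bp.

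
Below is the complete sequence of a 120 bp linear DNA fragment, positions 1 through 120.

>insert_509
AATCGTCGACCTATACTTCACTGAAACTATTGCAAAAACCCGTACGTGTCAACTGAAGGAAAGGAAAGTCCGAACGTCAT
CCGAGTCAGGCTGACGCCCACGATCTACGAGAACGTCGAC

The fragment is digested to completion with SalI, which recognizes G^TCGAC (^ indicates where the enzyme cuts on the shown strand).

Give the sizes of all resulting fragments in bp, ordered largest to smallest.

SalI sites (GTCGAC) start at positions 5, 115.
SalI cuts after the first base of each site, so after positions 5, 115.
Linear molecule, 2 cuts → 3 fragments:
  1–5 → 5 bp
  6–115 → 110 bp
  116–120 → 5 bp
Sorted largest to smallest: 110, 5, 5 bp.

110, 5, 5 bp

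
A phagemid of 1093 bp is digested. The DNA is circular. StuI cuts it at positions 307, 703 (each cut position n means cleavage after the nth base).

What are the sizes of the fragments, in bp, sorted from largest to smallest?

Circular molecule, 2 cuts → 2 fragments:
  703 − 307 = 396 bp
  wrap: 1093 − 703 + 307 = 697 bp
Sorted largest to smallest: 697, 396 bp.

697, 396 bp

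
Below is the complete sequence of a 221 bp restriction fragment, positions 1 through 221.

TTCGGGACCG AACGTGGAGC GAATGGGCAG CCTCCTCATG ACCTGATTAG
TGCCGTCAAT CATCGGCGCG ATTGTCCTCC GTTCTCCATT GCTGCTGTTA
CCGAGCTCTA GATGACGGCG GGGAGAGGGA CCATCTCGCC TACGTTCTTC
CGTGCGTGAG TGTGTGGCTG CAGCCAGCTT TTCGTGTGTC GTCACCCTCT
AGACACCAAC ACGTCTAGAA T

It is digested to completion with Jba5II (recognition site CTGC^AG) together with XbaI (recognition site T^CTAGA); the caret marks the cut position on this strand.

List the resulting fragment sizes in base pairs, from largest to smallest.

The Jba5II site (CTGCAG) starts at position 168.
Jba5II cuts after base 4 of each site, so after position 171.
XbaI sites (TCTAGA) start at positions 107, 198, 214.
XbaI cuts after the first base of each site, so after positions 107, 198, 214.
Combined cut positions: 107, 171, 198, 214.
Linear molecule, 4 cuts → 5 fragments:
  1–107 → 107 bp
  108–171 → 64 bp
  172–198 → 27 bp
  199–214 → 16 bp
  215–221 → 7 bp
Sorted largest to smallest: 107, 64, 27, 16, 7 bp.

107, 64, 27, 16, 7 bp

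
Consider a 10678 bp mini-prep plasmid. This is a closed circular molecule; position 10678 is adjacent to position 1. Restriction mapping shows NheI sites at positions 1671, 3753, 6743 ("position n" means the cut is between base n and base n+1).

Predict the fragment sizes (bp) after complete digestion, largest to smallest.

5606, 2990, 2082 bp

Circular molecule, 3 cuts → 3 fragments:
  3753 − 1671 = 2082 bp
  6743 − 3753 = 2990 bp
  wrap: 10678 − 6743 + 1671 = 5606 bp
Sorted largest to smallest: 5606, 2990, 2082 bp.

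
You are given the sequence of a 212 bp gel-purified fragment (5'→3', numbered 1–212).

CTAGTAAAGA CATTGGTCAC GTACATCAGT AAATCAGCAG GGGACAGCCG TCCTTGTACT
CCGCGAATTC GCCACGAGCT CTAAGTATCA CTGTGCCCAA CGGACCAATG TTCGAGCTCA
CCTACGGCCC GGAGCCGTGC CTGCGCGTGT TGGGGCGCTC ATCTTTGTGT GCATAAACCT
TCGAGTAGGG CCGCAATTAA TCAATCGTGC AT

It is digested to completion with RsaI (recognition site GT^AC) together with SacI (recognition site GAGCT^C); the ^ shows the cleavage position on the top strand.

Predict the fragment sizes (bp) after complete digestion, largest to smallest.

RsaI sites (GTAC) start at positions 21, 56.
RsaI cuts after base 2 of each site, so after positions 22, 57.
SacI sites (GAGCTC) start at positions 76, 114.
SacI cuts after base 5 of each site (before the last base), so after positions 80, 118.
Combined cut positions: 22, 57, 80, 118.
Linear molecule, 4 cuts → 5 fragments:
  1–22 → 22 bp
  23–57 → 35 bp
  58–80 → 23 bp
  81–118 → 38 bp
  119–212 → 94 bp
Sorted largest to smallest: 94, 38, 35, 23, 22 bp.

94, 38, 35, 23, 22 bp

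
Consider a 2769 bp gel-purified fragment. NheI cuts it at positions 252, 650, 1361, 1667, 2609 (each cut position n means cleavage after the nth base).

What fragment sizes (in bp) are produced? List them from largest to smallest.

942, 711, 398, 306, 252, 160 bp

Linear molecule, 5 cuts → 6 fragments:
  252 − 0 = 252 bp
  650 − 252 = 398 bp
  1361 − 650 = 711 bp
  1667 − 1361 = 306 bp
  2609 − 1667 = 942 bp
  2769 − 2609 = 160 bp
Sorted largest to smallest: 942, 711, 398, 306, 252, 160 bp.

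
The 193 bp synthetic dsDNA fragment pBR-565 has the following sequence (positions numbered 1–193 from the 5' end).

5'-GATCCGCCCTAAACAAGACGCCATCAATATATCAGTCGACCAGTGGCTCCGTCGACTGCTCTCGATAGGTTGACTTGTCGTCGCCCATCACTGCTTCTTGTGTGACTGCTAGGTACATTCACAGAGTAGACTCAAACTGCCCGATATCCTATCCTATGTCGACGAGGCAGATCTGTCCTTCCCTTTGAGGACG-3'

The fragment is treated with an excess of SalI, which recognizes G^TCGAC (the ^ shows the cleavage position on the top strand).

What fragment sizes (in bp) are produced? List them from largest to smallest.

SalI sites (GTCGAC) start at positions 35, 51, 158.
SalI cuts after the first base of each site, so after positions 35, 51, 158.
Linear molecule, 3 cuts → 4 fragments:
  1–35 → 35 bp
  36–51 → 16 bp
  52–158 → 107 bp
  159–193 → 35 bp
Sorted largest to smallest: 107, 35, 35, 16 bp.

107, 35, 35, 16 bp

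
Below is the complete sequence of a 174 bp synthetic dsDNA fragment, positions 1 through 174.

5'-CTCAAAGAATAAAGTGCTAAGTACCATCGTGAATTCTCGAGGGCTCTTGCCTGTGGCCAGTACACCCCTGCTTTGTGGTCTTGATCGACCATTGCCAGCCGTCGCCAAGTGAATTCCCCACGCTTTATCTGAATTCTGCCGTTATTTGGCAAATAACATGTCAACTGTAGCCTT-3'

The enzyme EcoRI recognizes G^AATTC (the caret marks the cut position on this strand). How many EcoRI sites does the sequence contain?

3

GAATTC occurs starting at positions 31, 111, 131.
EcoRI cuts at 3 sites.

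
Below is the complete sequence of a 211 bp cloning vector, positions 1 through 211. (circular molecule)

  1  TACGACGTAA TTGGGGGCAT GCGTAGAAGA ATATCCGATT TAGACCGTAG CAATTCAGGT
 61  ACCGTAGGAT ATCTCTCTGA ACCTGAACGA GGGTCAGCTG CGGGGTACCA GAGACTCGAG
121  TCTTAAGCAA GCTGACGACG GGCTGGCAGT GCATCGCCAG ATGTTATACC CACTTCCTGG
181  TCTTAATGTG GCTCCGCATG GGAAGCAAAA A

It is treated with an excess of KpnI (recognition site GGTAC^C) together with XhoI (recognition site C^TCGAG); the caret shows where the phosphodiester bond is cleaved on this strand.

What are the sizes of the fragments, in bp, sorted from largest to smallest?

158, 46, 7 bp

KpnI sites (GGTACC) start at positions 58, 104.
KpnI cuts after base 5 of each site (before the last base), so after positions 62, 108.
The XhoI site (CTCGAG) starts at position 115.
XhoI cuts after the first base of each site, so after position 115.
Combined cut positions: 62, 108, 115.
Circular molecule, 3 cuts → 3 fragments:
  63–108 → 46 bp
  109–115 → 7 bp
  116–211 then 1–62 → 96 + 62 = 158 bp
Sorted largest to smallest: 158, 46, 7 bp.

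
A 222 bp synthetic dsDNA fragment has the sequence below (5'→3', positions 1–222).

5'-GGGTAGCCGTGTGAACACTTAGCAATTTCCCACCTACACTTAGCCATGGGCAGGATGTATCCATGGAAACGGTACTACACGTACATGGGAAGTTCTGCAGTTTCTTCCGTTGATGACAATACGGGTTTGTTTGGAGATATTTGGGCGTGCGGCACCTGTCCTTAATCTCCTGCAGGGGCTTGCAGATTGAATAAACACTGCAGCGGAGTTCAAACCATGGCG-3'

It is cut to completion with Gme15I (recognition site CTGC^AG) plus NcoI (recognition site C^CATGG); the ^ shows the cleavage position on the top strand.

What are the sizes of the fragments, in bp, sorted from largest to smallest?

Gme15I sites (CTGCAG) start at positions 95, 170, 198.
Gme15I cuts after base 4 of each site, so after positions 98, 173, 201.
NcoI sites (CCATGG) start at positions 44, 61, 215.
NcoI cuts after the first base of each site, so after positions 44, 61, 215.
Combined cut positions: 44, 61, 98, 173, 201, 215.
Linear molecule, 6 cuts → 7 fragments:
  1–44 → 44 bp
  45–61 → 17 bp
  62–98 → 37 bp
  99–173 → 75 bp
  174–201 → 28 bp
  202–215 → 14 bp
  216–222 → 7 bp
Sorted largest to smallest: 75, 44, 37, 28, 17, 14, 7 bp.

75, 44, 37, 28, 17, 14, 7 bp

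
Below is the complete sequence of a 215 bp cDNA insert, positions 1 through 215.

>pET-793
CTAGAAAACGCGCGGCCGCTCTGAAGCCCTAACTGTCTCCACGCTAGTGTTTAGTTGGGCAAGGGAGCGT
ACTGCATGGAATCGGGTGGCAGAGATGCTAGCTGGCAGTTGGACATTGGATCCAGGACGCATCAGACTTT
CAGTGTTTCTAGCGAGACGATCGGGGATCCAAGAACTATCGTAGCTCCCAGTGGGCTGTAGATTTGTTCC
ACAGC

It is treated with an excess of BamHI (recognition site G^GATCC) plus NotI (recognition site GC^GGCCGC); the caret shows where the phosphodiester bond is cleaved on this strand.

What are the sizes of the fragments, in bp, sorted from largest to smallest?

BamHI sites (GGATCC) start at positions 118, 165.
BamHI cuts after the first base of each site, so after positions 118, 165.
The NotI site (GCGGCCGC) starts at position 12.
NotI cuts after base 2 of each site, so after position 13.
Combined cut positions: 13, 118, 165.
Linear molecule, 3 cuts → 4 fragments:
  1–13 → 13 bp
  14–118 → 105 bp
  119–165 → 47 bp
  166–215 → 50 bp
Sorted largest to smallest: 105, 50, 47, 13 bp.

105, 50, 47, 13 bp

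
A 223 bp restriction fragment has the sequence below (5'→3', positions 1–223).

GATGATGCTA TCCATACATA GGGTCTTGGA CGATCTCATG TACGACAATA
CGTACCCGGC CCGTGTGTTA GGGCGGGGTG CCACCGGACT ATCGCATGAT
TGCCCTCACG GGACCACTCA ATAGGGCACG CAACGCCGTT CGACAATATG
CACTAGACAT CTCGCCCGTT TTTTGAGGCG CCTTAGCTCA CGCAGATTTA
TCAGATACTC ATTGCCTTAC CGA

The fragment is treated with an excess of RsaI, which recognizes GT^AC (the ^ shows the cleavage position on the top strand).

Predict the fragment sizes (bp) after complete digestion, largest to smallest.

RsaI sites (GTAC) start at positions 40, 52.
RsaI cuts after base 2 of each site, so after positions 41, 53.
Linear molecule, 2 cuts → 3 fragments:
  1–41 → 41 bp
  42–53 → 12 bp
  54–223 → 170 bp
Sorted largest to smallest: 170, 41, 12 bp.

170, 41, 12 bp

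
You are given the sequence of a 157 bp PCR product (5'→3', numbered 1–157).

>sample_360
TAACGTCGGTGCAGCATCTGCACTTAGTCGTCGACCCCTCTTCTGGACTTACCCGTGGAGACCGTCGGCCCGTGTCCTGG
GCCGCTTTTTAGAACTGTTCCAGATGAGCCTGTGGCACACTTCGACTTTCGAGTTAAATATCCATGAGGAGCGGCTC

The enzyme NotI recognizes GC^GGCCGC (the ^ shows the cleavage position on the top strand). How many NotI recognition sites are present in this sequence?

0

No occurrence of GCGGCCGC is present in the sequence.
NotI does not cut: 0 sites.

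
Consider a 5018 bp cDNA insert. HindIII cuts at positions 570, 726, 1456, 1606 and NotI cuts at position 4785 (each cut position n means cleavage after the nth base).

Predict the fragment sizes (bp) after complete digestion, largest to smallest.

Combined cut positions (sorted): 570, 726, 1456, 1606, 4785.
Linear molecule, 5 cuts → 6 fragments:
  570 − 0 = 570 bp
  726 − 570 = 156 bp
  1456 − 726 = 730 bp
  1606 − 1456 = 150 bp
  4785 − 1606 = 3179 bp
  5018 − 4785 = 233 bp
Sorted largest to smallest: 3179, 730, 570, 233, 156, 150 bp.

3179, 730, 570, 233, 156, 150 bp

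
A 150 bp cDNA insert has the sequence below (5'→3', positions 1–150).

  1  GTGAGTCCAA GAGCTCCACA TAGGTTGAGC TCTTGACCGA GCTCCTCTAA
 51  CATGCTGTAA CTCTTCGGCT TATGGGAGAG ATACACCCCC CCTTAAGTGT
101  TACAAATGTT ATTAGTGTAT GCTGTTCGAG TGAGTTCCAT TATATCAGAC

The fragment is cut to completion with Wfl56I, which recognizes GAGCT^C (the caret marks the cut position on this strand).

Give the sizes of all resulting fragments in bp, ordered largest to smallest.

107, 16, 15, 12 bp

Wfl56I sites (GAGCTC) start at positions 11, 27, 39.
Wfl56I cuts after base 5 of each site (before the last base), so after positions 15, 31, 43.
Linear molecule, 3 cuts → 4 fragments:
  1–15 → 15 bp
  16–31 → 16 bp
  32–43 → 12 bp
  44–150 → 107 bp
Sorted largest to smallest: 107, 16, 15, 12 bp.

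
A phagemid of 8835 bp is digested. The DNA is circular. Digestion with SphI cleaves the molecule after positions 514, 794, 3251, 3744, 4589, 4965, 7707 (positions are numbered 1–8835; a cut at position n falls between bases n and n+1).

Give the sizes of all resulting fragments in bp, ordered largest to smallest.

Circular molecule, 7 cuts → 7 fragments:
  794 − 514 = 280 bp
  3251 − 794 = 2457 bp
  3744 − 3251 = 493 bp
  4589 − 3744 = 845 bp
  4965 − 4589 = 376 bp
  7707 − 4965 = 2742 bp
  wrap: 8835 − 7707 + 514 = 1642 bp
Sorted largest to smallest: 2742, 2457, 1642, 845, 493, 376, 280 bp.

2742, 2457, 1642, 845, 493, 376, 280 bp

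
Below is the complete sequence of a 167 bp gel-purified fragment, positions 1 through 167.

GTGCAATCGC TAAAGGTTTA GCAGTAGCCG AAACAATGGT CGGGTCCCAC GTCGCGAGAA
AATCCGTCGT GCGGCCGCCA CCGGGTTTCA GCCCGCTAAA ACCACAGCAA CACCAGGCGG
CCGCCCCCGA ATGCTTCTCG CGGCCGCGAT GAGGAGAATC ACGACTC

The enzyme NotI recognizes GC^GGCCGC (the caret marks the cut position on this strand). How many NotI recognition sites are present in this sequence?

3

GCGGCCGC occurs starting at positions 71, 117, 140.
NotI cuts at 3 sites.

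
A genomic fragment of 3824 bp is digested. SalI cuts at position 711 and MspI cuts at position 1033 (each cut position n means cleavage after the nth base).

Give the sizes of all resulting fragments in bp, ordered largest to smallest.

2791, 711, 322 bp

Combined cut positions (sorted): 711, 1033.
Linear molecule, 2 cuts → 3 fragments:
  711 − 0 = 711 bp
  1033 − 711 = 322 bp
  3824 − 1033 = 2791 bp
Sorted largest to smallest: 2791, 711, 322 bp.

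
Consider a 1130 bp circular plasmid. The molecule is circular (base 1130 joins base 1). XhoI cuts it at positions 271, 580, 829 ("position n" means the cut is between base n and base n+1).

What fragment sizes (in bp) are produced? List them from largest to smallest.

Circular molecule, 3 cuts → 3 fragments:
  580 − 271 = 309 bp
  829 − 580 = 249 bp
  wrap: 1130 − 829 + 271 = 572 bp
Sorted largest to smallest: 572, 309, 249 bp.

572, 309, 249 bp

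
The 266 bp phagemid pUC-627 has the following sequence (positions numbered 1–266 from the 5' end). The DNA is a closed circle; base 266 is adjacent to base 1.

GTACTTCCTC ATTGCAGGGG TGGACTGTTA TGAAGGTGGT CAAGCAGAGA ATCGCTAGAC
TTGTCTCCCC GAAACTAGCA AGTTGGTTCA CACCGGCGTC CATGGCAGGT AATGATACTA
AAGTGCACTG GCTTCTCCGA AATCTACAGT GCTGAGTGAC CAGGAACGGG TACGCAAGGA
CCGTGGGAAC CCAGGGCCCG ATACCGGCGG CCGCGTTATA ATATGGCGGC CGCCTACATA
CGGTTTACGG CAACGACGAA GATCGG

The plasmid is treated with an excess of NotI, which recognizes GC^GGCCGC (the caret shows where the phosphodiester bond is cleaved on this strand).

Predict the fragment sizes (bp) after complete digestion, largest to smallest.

NotI sites (GCGGCCGC) start at positions 207, 226.
NotI cuts after base 2 of each site, so after positions 208, 227.
Circular molecule, 2 cuts → 2 fragments:
  209–227 → 19 bp
  228–266 then 1–208 → 39 + 208 = 247 bp
Sorted largest to smallest: 247, 19 bp.

247, 19 bp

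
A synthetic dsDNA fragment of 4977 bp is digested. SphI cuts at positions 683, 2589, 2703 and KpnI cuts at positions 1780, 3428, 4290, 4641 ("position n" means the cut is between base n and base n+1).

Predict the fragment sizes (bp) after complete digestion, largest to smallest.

Combined cut positions (sorted): 683, 1780, 2589, 2703, 3428, 4290, 4641.
Linear molecule, 7 cuts → 8 fragments:
  683 − 0 = 683 bp
  1780 − 683 = 1097 bp
  2589 − 1780 = 809 bp
  2703 − 2589 = 114 bp
  3428 − 2703 = 725 bp
  4290 − 3428 = 862 bp
  4641 − 4290 = 351 bp
  4977 − 4641 = 336 bp
Sorted largest to smallest: 1097, 862, 809, 725, 683, 351, 336, 114 bp.

1097, 862, 809, 725, 683, 351, 336, 114 bp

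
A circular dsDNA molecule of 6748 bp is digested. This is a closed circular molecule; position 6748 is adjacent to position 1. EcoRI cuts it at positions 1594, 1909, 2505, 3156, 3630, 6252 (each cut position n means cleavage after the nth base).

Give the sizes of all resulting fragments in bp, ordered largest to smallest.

Circular molecule, 6 cuts → 6 fragments:
  1909 − 1594 = 315 bp
  2505 − 1909 = 596 bp
  3156 − 2505 = 651 bp
  3630 − 3156 = 474 bp
  6252 − 3630 = 2622 bp
  wrap: 6748 − 6252 + 1594 = 2090 bp
Sorted largest to smallest: 2622, 2090, 651, 596, 474, 315 bp.

2622, 2090, 651, 596, 474, 315 bp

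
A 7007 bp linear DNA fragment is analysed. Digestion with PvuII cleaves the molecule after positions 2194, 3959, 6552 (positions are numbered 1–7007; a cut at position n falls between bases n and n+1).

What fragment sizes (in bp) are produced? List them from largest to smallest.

2593, 2194, 1765, 455 bp

Linear molecule, 3 cuts → 4 fragments:
  2194 − 0 = 2194 bp
  3959 − 2194 = 1765 bp
  6552 − 3959 = 2593 bp
  7007 − 6552 = 455 bp
Sorted largest to smallest: 2593, 2194, 1765, 455 bp.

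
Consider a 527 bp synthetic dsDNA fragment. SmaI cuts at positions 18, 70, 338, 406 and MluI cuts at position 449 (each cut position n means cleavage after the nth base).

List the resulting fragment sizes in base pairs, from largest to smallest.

268, 78, 68, 52, 43, 18 bp

Combined cut positions (sorted): 18, 70, 338, 406, 449.
Linear molecule, 5 cuts → 6 fragments:
  18 − 0 = 18 bp
  70 − 18 = 52 bp
  338 − 70 = 268 bp
  406 − 338 = 68 bp
  449 − 406 = 43 bp
  527 − 449 = 78 bp
Sorted largest to smallest: 268, 78, 68, 52, 43, 18 bp.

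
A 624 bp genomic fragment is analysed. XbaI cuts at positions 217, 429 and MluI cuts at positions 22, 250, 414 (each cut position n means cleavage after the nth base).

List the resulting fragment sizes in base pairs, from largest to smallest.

195, 195, 164, 33, 22, 15 bp

Combined cut positions (sorted): 22, 217, 250, 414, 429.
Linear molecule, 5 cuts → 6 fragments:
  22 − 0 = 22 bp
  217 − 22 = 195 bp
  250 − 217 = 33 bp
  414 − 250 = 164 bp
  429 − 414 = 15 bp
  624 − 429 = 195 bp
Sorted largest to smallest: 195, 195, 164, 33, 22, 15 bp.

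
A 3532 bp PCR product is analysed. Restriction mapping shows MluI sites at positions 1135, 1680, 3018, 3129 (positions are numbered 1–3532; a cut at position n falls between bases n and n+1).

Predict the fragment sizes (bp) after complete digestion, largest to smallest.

Linear molecule, 4 cuts → 5 fragments:
  1135 − 0 = 1135 bp
  1680 − 1135 = 545 bp
  3018 − 1680 = 1338 bp
  3129 − 3018 = 111 bp
  3532 − 3129 = 403 bp
Sorted largest to smallest: 1338, 1135, 545, 403, 111 bp.

1338, 1135, 545, 403, 111 bp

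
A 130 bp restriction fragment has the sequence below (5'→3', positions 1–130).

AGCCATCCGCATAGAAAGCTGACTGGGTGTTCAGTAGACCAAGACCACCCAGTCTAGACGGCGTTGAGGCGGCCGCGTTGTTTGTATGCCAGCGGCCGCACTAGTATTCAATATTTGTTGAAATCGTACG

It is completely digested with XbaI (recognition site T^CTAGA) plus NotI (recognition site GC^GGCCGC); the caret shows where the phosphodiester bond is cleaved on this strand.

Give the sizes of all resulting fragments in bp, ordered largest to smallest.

The XbaI site (TCTAGA) starts at position 53.
XbaI cuts after the first base of each site, so after position 53.
NotI sites (GCGGCCGC) start at positions 69, 92.
NotI cuts after base 2 of each site, so after positions 70, 93.
Combined cut positions: 53, 70, 93.
Linear molecule, 3 cuts → 4 fragments:
  1–53 → 53 bp
  54–70 → 17 bp
  71–93 → 23 bp
  94–130 → 37 bp
Sorted largest to smallest: 53, 37, 23, 17 bp.

53, 37, 23, 17 bp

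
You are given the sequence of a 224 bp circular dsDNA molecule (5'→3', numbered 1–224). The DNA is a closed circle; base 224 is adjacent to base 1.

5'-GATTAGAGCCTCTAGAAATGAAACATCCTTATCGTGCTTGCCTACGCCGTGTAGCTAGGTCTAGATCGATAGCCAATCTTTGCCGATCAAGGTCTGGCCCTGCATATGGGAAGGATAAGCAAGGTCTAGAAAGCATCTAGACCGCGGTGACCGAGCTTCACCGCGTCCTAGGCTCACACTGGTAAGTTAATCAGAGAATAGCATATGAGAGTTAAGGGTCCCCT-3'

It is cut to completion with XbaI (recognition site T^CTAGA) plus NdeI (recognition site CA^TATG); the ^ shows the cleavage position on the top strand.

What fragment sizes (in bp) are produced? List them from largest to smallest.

XbaI sites (TCTAGA) start at positions 11, 60, 125, 136.
XbaI cuts after the first base of each site, so after positions 11, 60, 125, 136.
NdeI sites (CATATG) start at positions 103, 202.
NdeI cuts after base 2 of each site, so after positions 104, 203.
Combined cut positions: 11, 60, 104, 125, 136, 203.
Circular molecule, 6 cuts → 6 fragments:
  12–60 → 49 bp
  61–104 → 44 bp
  105–125 → 21 bp
  126–136 → 11 bp
  137–203 → 67 bp
  204–224 then 1–11 → 21 + 11 = 32 bp
Sorted largest to smallest: 67, 49, 44, 32, 21, 11 bp.

67, 49, 44, 32, 21, 11 bp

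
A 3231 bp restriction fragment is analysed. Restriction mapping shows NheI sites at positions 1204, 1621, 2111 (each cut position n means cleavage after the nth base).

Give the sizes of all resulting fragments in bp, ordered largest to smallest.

Linear molecule, 3 cuts → 4 fragments:
  1204 − 0 = 1204 bp
  1621 − 1204 = 417 bp
  2111 − 1621 = 490 bp
  3231 − 2111 = 1120 bp
Sorted largest to smallest: 1204, 1120, 490, 417 bp.

1204, 1120, 490, 417 bp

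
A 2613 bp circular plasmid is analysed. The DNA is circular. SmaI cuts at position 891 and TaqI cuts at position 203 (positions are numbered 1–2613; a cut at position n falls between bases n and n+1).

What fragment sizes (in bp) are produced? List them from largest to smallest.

1925, 688 bp

Combined cut positions (sorted): 203, 891.
Circular molecule, 2 cuts → 2 fragments:
  891 − 203 = 688 bp
  wrap: 2613 − 891 + 203 = 1925 bp
Sorted largest to smallest: 1925, 688 bp.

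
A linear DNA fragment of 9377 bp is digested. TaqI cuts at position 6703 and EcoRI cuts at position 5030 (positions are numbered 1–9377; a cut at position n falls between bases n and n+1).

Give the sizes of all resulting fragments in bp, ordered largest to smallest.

5030, 2674, 1673 bp

Combined cut positions (sorted): 5030, 6703.
Linear molecule, 2 cuts → 3 fragments:
  5030 − 0 = 5030 bp
  6703 − 5030 = 1673 bp
  9377 − 6703 = 2674 bp
Sorted largest to smallest: 5030, 2674, 1673 bp.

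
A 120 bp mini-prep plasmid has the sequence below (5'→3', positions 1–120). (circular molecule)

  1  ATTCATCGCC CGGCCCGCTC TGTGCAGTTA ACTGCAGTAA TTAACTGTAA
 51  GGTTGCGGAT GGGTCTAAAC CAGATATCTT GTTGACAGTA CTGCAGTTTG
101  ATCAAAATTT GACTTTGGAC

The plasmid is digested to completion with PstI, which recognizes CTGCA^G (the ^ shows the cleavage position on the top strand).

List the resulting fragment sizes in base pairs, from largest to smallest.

PstI sites (CTGCAG) start at positions 32, 91.
PstI cuts after base 5 of each site (before the last base), so after positions 36, 95.
Circular molecule, 2 cuts → 2 fragments:
  37–95 → 59 bp
  96–120 then 1–36 → 25 + 36 = 61 bp
Sorted largest to smallest: 61, 59 bp.

61, 59 bp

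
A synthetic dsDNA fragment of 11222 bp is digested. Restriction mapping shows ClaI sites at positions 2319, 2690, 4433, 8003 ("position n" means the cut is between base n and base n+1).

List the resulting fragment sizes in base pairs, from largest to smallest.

Linear molecule, 4 cuts → 5 fragments:
  2319 − 0 = 2319 bp
  2690 − 2319 = 371 bp
  4433 − 2690 = 1743 bp
  8003 − 4433 = 3570 bp
  11222 − 8003 = 3219 bp
Sorted largest to smallest: 3570, 3219, 2319, 1743, 371 bp.

3570, 3219, 2319, 1743, 371 bp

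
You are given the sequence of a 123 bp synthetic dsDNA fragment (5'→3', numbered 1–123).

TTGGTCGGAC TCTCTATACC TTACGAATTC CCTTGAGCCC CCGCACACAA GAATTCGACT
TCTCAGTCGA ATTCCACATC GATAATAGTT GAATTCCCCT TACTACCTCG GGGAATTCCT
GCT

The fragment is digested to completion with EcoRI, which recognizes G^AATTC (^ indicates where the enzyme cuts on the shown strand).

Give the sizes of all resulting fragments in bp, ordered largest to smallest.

EcoRI sites (GAATTC) start at positions 25, 51, 69, 91, 113.
EcoRI cuts after the first base of each site, so after positions 25, 51, 69, 91, 113.
Linear molecule, 5 cuts → 6 fragments:
  1–25 → 25 bp
  26–51 → 26 bp
  52–69 → 18 bp
  70–91 → 22 bp
  92–113 → 22 bp
  114–123 → 10 bp
Sorted largest to smallest: 26, 25, 22, 22, 18, 10 bp.

26, 25, 22, 22, 18, 10 bp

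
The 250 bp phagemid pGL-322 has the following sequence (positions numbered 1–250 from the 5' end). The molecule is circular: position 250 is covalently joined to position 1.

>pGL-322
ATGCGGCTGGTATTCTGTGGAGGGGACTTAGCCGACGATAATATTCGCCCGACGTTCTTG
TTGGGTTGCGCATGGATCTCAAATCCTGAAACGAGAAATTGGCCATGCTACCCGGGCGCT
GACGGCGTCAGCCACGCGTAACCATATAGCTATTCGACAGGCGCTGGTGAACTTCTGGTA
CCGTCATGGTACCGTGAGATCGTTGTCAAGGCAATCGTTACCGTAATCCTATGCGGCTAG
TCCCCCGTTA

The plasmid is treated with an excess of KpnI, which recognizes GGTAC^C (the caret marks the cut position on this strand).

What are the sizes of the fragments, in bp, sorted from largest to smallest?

KpnI sites (GGTACC) start at positions 177, 188.
KpnI cuts after base 5 of each site (before the last base), so after positions 181, 192.
Circular molecule, 2 cuts → 2 fragments:
  182–192 → 11 bp
  193–250 then 1–181 → 58 + 181 = 239 bp
Sorted largest to smallest: 239, 11 bp.

239, 11 bp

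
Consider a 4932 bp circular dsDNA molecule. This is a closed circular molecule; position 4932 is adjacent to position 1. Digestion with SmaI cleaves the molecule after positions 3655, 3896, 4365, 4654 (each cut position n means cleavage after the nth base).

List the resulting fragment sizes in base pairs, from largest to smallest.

Circular molecule, 4 cuts → 4 fragments:
  3896 − 3655 = 241 bp
  4365 − 3896 = 469 bp
  4654 − 4365 = 289 bp
  wrap: 4932 − 4654 + 3655 = 3933 bp
Sorted largest to smallest: 3933, 469, 289, 241 bp.

3933, 469, 289, 241 bp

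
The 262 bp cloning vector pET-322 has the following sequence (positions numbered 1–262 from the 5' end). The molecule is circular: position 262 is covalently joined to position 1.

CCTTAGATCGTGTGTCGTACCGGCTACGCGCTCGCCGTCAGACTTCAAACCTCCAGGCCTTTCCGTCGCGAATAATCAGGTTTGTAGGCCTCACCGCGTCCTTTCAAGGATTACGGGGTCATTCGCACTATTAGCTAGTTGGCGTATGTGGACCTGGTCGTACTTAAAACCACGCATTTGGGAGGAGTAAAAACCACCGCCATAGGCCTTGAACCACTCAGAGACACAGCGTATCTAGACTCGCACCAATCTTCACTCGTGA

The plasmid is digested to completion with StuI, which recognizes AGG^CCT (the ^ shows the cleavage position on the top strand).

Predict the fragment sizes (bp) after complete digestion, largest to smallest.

StuI sites (AGGCCT) start at positions 55, 86, 204.
StuI cuts after base 3 of each site, so after positions 57, 88, 206.
Circular molecule, 3 cuts → 3 fragments:
  58–88 → 31 bp
  89–206 → 118 bp
  207–262 then 1–57 → 56 + 57 = 113 bp
Sorted largest to smallest: 118, 113, 31 bp.

118, 113, 31 bp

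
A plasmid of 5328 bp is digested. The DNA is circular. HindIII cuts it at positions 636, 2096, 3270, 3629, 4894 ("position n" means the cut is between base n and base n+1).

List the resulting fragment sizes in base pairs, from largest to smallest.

Circular molecule, 5 cuts → 5 fragments:
  2096 − 636 = 1460 bp
  3270 − 2096 = 1174 bp
  3629 − 3270 = 359 bp
  4894 − 3629 = 1265 bp
  wrap: 5328 − 4894 + 636 = 1070 bp
Sorted largest to smallest: 1460, 1265, 1174, 1070, 359 bp.

1460, 1265, 1174, 1070, 359 bp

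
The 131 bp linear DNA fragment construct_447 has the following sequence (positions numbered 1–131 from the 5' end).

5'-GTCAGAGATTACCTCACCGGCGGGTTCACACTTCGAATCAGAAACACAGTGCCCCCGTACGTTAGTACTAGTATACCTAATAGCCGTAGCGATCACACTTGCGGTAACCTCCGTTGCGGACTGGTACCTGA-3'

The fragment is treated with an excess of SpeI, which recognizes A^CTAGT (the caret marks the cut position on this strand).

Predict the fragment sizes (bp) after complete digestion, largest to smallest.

The SpeI site (ACTAGT) starts at position 67.
SpeI cuts after the first base of each site, so after position 67.
Linear molecule, 1 cut → 2 fragments:
  1–67 → 67 bp
  68–131 → 64 bp
Sorted largest to smallest: 67, 64 bp.

67, 64 bp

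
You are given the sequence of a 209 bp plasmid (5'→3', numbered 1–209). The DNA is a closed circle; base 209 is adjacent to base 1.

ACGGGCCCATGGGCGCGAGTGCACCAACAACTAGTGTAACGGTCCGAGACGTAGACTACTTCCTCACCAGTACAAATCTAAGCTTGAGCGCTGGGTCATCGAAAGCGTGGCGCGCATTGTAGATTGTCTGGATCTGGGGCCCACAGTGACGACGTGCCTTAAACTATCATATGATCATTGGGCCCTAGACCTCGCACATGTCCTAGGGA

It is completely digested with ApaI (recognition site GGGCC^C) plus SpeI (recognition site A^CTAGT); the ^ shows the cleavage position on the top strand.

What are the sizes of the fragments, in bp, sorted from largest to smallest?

111, 43, 32, 23 bp

ApaI sites (GGGCCC) start at positions 3, 137, 180.
ApaI cuts after base 5 of each site (before the last base), so after positions 7, 141, 184.
The SpeI site (ACTAGT) starts at position 30.
SpeI cuts after the first base of each site, so after position 30.
Combined cut positions: 7, 30, 141, 184.
Circular molecule, 4 cuts → 4 fragments:
  8–30 → 23 bp
  31–141 → 111 bp
  142–184 → 43 bp
  185–209 then 1–7 → 25 + 7 = 32 bp
Sorted largest to smallest: 111, 43, 32, 23 bp.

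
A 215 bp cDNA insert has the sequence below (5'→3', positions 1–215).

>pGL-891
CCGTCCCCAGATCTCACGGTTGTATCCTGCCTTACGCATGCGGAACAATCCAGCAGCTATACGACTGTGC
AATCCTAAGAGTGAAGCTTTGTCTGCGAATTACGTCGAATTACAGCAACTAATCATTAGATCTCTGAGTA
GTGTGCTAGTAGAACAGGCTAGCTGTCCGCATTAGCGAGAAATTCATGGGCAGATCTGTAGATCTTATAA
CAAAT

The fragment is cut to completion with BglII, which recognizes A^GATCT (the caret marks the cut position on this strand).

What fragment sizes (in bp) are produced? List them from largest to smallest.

BglII sites (AGATCT) start at positions 9, 128, 192, 200.
BglII cuts after the first base of each site, so after positions 9, 128, 192, 200.
Linear molecule, 4 cuts → 5 fragments:
  1–9 → 9 bp
  10–128 → 119 bp
  129–192 → 64 bp
  193–200 → 8 bp
  201–215 → 15 bp
Sorted largest to smallest: 119, 64, 15, 9, 8 bp.

119, 64, 15, 9, 8 bp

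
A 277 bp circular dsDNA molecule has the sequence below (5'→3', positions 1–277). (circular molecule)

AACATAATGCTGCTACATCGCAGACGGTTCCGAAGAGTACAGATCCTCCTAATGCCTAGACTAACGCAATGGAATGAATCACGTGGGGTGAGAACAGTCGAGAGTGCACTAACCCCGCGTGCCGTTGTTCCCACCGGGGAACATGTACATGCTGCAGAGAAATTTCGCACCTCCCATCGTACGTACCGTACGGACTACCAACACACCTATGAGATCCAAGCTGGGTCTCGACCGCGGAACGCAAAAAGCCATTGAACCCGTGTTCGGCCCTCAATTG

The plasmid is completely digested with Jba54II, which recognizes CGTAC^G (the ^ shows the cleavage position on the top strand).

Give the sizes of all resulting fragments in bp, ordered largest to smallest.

Jba54II sites (CGTACG) start at positions 178, 187.
Jba54II cuts after base 5 of each site (before the last base), so after positions 182, 191.
Circular molecule, 2 cuts → 2 fragments:
  183–191 → 9 bp
  192–277 then 1–182 → 86 + 182 = 268 bp
Sorted largest to smallest: 268, 9 bp.

268, 9 bp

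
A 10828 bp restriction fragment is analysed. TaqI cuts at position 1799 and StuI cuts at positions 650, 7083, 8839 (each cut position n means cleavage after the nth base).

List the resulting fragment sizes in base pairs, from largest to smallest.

Combined cut positions (sorted): 650, 1799, 7083, 8839.
Linear molecule, 4 cuts → 5 fragments:
  650 − 0 = 650 bp
  1799 − 650 = 1149 bp
  7083 − 1799 = 5284 bp
  8839 − 7083 = 1756 bp
  10828 − 8839 = 1989 bp
Sorted largest to smallest: 5284, 1989, 1756, 1149, 650 bp.

5284, 1989, 1756, 1149, 650 bp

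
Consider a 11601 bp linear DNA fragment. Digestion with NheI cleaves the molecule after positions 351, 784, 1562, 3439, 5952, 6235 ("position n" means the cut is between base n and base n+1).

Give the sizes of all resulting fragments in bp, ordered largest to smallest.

Linear molecule, 6 cuts → 7 fragments:
  351 − 0 = 351 bp
  784 − 351 = 433 bp
  1562 − 784 = 778 bp
  3439 − 1562 = 1877 bp
  5952 − 3439 = 2513 bp
  6235 − 5952 = 283 bp
  11601 − 6235 = 5366 bp
Sorted largest to smallest: 5366, 2513, 1877, 778, 433, 351, 283 bp.

5366, 2513, 1877, 778, 433, 351, 283 bp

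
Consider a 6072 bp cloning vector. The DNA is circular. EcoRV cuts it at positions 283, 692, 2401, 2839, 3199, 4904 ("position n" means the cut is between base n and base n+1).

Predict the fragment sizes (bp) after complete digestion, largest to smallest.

1709, 1705, 1451, 438, 409, 360 bp

Circular molecule, 6 cuts → 6 fragments:
  692 − 283 = 409 bp
  2401 − 692 = 1709 bp
  2839 − 2401 = 438 bp
  3199 − 2839 = 360 bp
  4904 − 3199 = 1705 bp
  wrap: 6072 − 4904 + 283 = 1451 bp
Sorted largest to smallest: 1709, 1705, 1451, 438, 409, 360 bp.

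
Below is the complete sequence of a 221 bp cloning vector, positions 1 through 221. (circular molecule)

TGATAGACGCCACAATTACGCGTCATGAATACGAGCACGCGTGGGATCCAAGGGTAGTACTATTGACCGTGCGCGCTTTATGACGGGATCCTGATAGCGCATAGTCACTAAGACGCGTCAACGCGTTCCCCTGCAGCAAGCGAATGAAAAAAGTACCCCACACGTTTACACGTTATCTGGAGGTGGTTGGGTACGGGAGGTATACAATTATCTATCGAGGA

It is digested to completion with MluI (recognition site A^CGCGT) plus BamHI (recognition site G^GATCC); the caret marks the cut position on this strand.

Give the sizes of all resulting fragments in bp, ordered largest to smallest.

MluI sites (ACGCGT) start at positions 18, 37, 113, 121.
MluI cuts after the first base of each site, so after positions 18, 37, 113, 121.
BamHI sites (GGATCC) start at positions 44, 86.
BamHI cuts after the first base of each site, so after positions 44, 86.
Combined cut positions: 18, 37, 44, 86, 113, 121.
Circular molecule, 6 cuts → 6 fragments:
  19–37 → 19 bp
  38–44 → 7 bp
  45–86 → 42 bp
  87–113 → 27 bp
  114–121 → 8 bp
  122–221 then 1–18 → 100 + 18 = 118 bp
Sorted largest to smallest: 118, 42, 27, 19, 8, 7 bp.

118, 42, 27, 19, 8, 7 bp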